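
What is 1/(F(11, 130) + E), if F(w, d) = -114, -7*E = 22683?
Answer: -7/23481 ≈ -0.00029811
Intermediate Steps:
E = -22683/7 (E = -⅐*22683 = -22683/7 ≈ -3240.4)
1/(F(11, 130) + E) = 1/(-114 - 22683/7) = 1/(-23481/7) = -7/23481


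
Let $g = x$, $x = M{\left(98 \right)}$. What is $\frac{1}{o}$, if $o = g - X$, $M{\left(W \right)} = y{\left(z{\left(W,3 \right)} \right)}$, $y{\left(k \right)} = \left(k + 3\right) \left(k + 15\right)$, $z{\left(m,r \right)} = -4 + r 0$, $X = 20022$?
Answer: $- \frac{1}{20033} \approx -4.9918 \cdot 10^{-5}$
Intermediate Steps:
$z{\left(m,r \right)} = -4$ ($z{\left(m,r \right)} = -4 + 0 = -4$)
$y{\left(k \right)} = \left(3 + k\right) \left(15 + k\right)$
$M{\left(W \right)} = -11$ ($M{\left(W \right)} = 45 + \left(-4\right)^{2} + 18 \left(-4\right) = 45 + 16 - 72 = -11$)
$x = -11$
$g = -11$
$o = -20033$ ($o = -11 - 20022 = -20033$)
$\frac{1}{o} = \frac{1}{-20033} = - \frac{1}{20033}$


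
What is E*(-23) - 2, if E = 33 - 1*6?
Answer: -623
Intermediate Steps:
E = 27 (E = 33 - 6 = 27)
E*(-23) - 2 = 27*(-23) - 2 = -621 - 2 = -623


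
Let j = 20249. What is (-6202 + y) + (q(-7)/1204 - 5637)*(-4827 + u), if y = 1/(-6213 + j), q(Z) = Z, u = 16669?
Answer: -40292638058223/603548 ≈ -6.6760e+7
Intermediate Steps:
y = 1/14036 (y = 1/(-6213 + 20249) = 1/14036 ≈ 7.1245e-5)
(-6202 + y) + (q(-7)/1204 - 5637)*(-4827 + u) = (-6202 + 1/14036) + (-7/1204 - 5637)*(-4827 + 16669) = -87051271/14036 + (-7*1/1204 - 5637)*11842 = -87051271/14036 + (-1/172 - 5637)*11842 = -87051271/14036 - 969565/172*11842 = -87051271/14036 - 5740794365/86 = -40292638058223/603548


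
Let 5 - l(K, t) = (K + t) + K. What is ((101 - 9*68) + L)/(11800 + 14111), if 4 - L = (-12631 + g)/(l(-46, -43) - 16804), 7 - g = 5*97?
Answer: -8461757/431780904 ≈ -0.019597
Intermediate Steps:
l(K, t) = 5 - t - 2*K (l(K, t) = 5 - ((K + t) + K) = 5 - (t + 2*K) = 5 + (-t - 2*K) = 5 - t - 2*K)
g = -478 (g = 7 - 5*97 = 7 - 1*485 = 7 - 485 = -478)
L = 53547/16664 (L = 4 - (-12631 - 478)/((5 - 1*(-43) - 2*(-46)) - 16804) = 4 - (-13109)/((5 + 43 + 92) - 16804) = 4 - (-13109)/(140 - 16804) = 4 - (-13109)/(-16664) = 4 - (-13109)*(-1)/16664 = 4 - 1*13109/16664 = 4 - 13109/16664 = 53547/16664 ≈ 3.2133)
((101 - 9*68) + L)/(11800 + 14111) = ((101 - 9*68) + 53547/16664)/(11800 + 14111) = ((101 - 612) + 53547/16664)/25911 = (-511 + 53547/16664)*(1/25911) = -8461757/16664*1/25911 = -8461757/431780904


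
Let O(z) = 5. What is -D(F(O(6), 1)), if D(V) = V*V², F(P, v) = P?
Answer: -125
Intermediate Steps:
D(V) = V³
-D(F(O(6), 1)) = -1*5³ = -1*125 = -125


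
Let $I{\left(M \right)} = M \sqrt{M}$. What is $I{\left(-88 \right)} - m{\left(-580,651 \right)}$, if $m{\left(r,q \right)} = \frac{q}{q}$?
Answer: $-1 - 176 i \sqrt{22} \approx -1.0 - 825.51 i$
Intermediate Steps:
$m{\left(r,q \right)} = 1$
$I{\left(M \right)} = M^{\frac{3}{2}}$
$I{\left(-88 \right)} - m{\left(-580,651 \right)} = \left(-88\right)^{\frac{3}{2}} - 1 = - 176 i \sqrt{22} - 1 = -1 - 176 i \sqrt{22}$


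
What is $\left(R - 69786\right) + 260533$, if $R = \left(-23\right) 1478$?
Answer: $156753$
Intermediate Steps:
$R = -33994$
$\left(R - 69786\right) + 260533 = \left(-33994 - 69786\right) + 260533 = -103780 + 260533 = 156753$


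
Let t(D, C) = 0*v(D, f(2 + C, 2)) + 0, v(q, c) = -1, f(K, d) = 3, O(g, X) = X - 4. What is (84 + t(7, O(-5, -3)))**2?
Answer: 7056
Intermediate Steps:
O(g, X) = -4 + X
t(D, C) = 0 (t(D, C) = 0*(-1) + 0 = 0 + 0 = 0)
(84 + t(7, O(-5, -3)))**2 = (84 + 0)**2 = 84**2 = 7056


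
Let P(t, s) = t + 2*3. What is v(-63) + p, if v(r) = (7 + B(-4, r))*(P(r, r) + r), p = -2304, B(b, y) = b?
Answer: -2664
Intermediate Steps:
P(t, s) = 6 + t (P(t, s) = t + 6 = 6 + t)
v(r) = 18 + 6*r (v(r) = (7 - 4)*((6 + r) + r) = 3*(6 + 2*r) = 18 + 6*r)
v(-63) + p = (18 + 6*(-63)) - 2304 = (18 - 378) - 2304 = -360 - 2304 = -2664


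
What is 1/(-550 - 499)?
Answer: -1/1049 ≈ -0.00095329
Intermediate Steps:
1/(-550 - 499) = 1/(-1049) = -1/1049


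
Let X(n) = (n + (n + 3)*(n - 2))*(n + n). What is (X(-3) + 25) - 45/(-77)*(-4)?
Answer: 3131/77 ≈ 40.662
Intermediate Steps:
X(n) = 2*n*(n + (-2 + n)*(3 + n)) (X(n) = (n + (3 + n)*(-2 + n))*(2*n) = (n + (-2 + n)*(3 + n))*(2*n) = 2*n*(n + (-2 + n)*(3 + n)))
(X(-3) + 25) - 45/(-77)*(-4) = (2*(-3)*(-6 + (-3)² + 2*(-3)) + 25) - 45/(-77)*(-4) = (2*(-3)*(-6 + 9 - 6) + 25) - 45*(-1/77)*(-4) = (2*(-3)*(-3) + 25) + (45/77)*(-4) = (18 + 25) - 180/77 = 43 - 180/77 = 3131/77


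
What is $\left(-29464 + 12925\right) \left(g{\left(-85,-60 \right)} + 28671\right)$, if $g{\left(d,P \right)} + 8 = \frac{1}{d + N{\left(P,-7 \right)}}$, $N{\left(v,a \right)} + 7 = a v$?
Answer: $- \frac{155490829635}{328} \approx -4.7406 \cdot 10^{8}$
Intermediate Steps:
$N{\left(v,a \right)} = -7 + a v$
$g{\left(d,P \right)} = -8 + \frac{1}{-7 + d - 7 P}$ ($g{\left(d,P \right)} = -8 + \frac{1}{d - \left(7 + 7 P\right)} = -8 + \frac{1}{-7 + d - 7 P}$)
$\left(-29464 + 12925\right) \left(g{\left(-85,-60 \right)} + 28671\right) = \left(-29464 + 12925\right) \left(\frac{-57 - -3360 + 8 \left(-85\right)}{7 - -85 + 7 \left(-60\right)} + 28671\right) = - 16539 \left(\frac{-57 + 3360 - 680}{7 + 85 - 420} + 28671\right) = - 16539 \left(\frac{1}{-328} \cdot 2623 + 28671\right) = - 16539 \left(\left(- \frac{1}{328}\right) 2623 + 28671\right) = - 16539 \left(- \frac{2623}{328} + 28671\right) = \left(-16539\right) \frac{9401465}{328} = - \frac{155490829635}{328}$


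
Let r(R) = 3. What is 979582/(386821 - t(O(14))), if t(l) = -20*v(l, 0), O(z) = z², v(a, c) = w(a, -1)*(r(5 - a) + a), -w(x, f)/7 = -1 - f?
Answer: 979582/386821 ≈ 2.5324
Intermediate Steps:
w(x, f) = 7 + 7*f (w(x, f) = -7*(-1 - f) = 7 + 7*f)
v(a, c) = 0 (v(a, c) = (7 + 7*(-1))*(3 + a) = (7 - 7)*(3 + a) = 0*(3 + a) = 0)
t(l) = 0 (t(l) = -20*0 = 0)
979582/(386821 - t(O(14))) = 979582/(386821 - 1*0) = 979582/(386821 + 0) = 979582/386821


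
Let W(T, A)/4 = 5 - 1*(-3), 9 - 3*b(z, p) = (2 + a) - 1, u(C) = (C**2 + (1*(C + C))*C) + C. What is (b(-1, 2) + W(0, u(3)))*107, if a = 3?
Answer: 10807/3 ≈ 3602.3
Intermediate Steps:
u(C) = C + 3*C**2 (u(C) = (C**2 + (1*(2*C))*C) + C = (C**2 + (2*C)*C) + C = (C**2 + 2*C**2) + C = 3*C**2 + C = C + 3*C**2)
b(z, p) = 5/3 (b(z, p) = 3 - ((2 + 3) - 1)/3 = 3 - (5 - 1)/3 = 3 - 1/3*4 = 3 - 4/3 = 5/3)
W(T, A) = 32 (W(T, A) = 4*(5 - 1*(-3)) = 4*(5 + 3) = 4*8 = 32)
(b(-1, 2) + W(0, u(3)))*107 = (5/3 + 32)*107 = (101/3)*107 = 10807/3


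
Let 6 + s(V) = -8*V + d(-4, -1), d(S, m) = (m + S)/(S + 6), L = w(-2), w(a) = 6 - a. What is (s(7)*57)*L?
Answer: -29412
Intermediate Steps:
L = 8 (L = 6 - 1*(-2) = 6 + 2 = 8)
d(S, m) = (S + m)/(6 + S)
s(V) = -17/2 - 8*V (s(V) = -6 + (-8*V + (-4 - 1)/(6 - 4)) = -6 + (-8*V - 5/2) = -6 + (-5/2 - 8*V) = -17/2 - 8*V)
(s(7)*57)*L = ((-17/2 - 8*7)*57)*8 = ((-17/2 - 56)*57)*8 = -129/2*57*8 = -7353/2*8 = -29412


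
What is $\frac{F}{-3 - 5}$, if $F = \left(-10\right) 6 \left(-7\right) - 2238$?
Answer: $\frac{909}{4} \approx 227.25$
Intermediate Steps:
$F = -1818$ ($F = \left(-60\right) \left(-7\right) - 2238 = 420 - 2238 = -1818$)
$\frac{F}{-3 - 5} = \frac{1}{-3 - 5} \left(-1818\right) = \frac{1}{-8} \left(-1818\right) = \left(- \frac{1}{8}\right) \left(-1818\right) = \frac{909}{4}$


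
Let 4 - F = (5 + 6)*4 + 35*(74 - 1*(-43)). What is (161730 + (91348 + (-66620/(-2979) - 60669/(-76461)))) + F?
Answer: 8158371988/32769 ≈ 2.4897e+5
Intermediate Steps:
F = -4135 (F = 4 - ((5 + 6)*4 + 35*(74 - 1*(-43))) = 4 - (11*4 + 35*(74 + 43)) = 4 - (44 + 35*117) = 4 - (44 + 4095) = 4 - 1*4139 = 4 - 4139 = -4135)
(161730 + (91348 + (-66620/(-2979) - 60669/(-76461)))) + F = (161730 + (91348 + (-66620/(-2979) - 60669/(-76461)))) - 4135 = (161730 + (91348 + (-66620*(-1/2979) - 60669*(-1/76461)))) - 4135 = (161730 + (91348 + (66620/2979 + 2889/3641))) - 4135 = (161730 + (91348 + 758821/32769)) - 4135 = (161730 + 2994141433/32769) - 4135 = 8293871803/32769 - 4135 = 8158371988/32769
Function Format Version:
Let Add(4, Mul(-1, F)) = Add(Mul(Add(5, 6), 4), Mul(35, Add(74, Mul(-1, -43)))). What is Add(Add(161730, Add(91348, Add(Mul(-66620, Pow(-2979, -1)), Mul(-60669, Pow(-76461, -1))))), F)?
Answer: Rational(8158371988, 32769) ≈ 2.4897e+5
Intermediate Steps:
F = -4135 (F = Add(4, Mul(-1, Add(Mul(Add(5, 6), 4), Mul(35, Add(74, Mul(-1, -43)))))) = Add(4, Mul(-1, Add(Mul(11, 4), Mul(35, Add(74, 43))))) = Add(4, Mul(-1, Add(44, Mul(35, 117)))) = Add(4, Mul(-1, Add(44, 4095))) = Add(4, Mul(-1, 4139)) = Add(4, -4139) = -4135)
Add(Add(161730, Add(91348, Add(Mul(-66620, Pow(-2979, -1)), Mul(-60669, Pow(-76461, -1))))), F) = Add(Add(161730, Add(91348, Add(Mul(-66620, Pow(-2979, -1)), Mul(-60669, Pow(-76461, -1))))), -4135) = Add(Add(161730, Add(91348, Add(Mul(-66620, Rational(-1, 2979)), Mul(-60669, Rational(-1, 76461))))), -4135) = Add(Add(161730, Add(91348, Add(Rational(66620, 2979), Rational(2889, 3641)))), -4135) = Add(Add(161730, Add(91348, Rational(758821, 32769))), -4135) = Add(Add(161730, Rational(2994141433, 32769)), -4135) = Add(Rational(8293871803, 32769), -4135) = Rational(8158371988, 32769)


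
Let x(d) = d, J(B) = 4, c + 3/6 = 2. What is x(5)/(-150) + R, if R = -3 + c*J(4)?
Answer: 89/30 ≈ 2.9667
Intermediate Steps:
c = 3/2 (c = -1/2 + 2 = 3/2 ≈ 1.5000)
R = 3 (R = -3 + (3/2)*4 = -3 + 6 = 3)
x(5)/(-150) + R = 5/(-150) + 3 = 5*(-1/150) + 3 = -1/30 + 3 = 89/30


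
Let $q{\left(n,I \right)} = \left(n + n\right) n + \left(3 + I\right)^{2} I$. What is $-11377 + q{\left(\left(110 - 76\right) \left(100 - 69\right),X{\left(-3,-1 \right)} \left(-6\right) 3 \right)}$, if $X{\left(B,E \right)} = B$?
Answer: $2385901$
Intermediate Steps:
$q{\left(n,I \right)} = 2 n^{2} + I \left(3 + I\right)^{2}$ ($q{\left(n,I \right)} = 2 n n + I \left(3 + I\right)^{2} = 2 n^{2} + I \left(3 + I\right)^{2}$)
$-11377 + q{\left(\left(110 - 76\right) \left(100 - 69\right),X{\left(-3,-1 \right)} \left(-6\right) 3 \right)} = -11377 + \left(2 \left(\left(110 - 76\right) \left(100 - 69\right)\right)^{2} + \left(-3\right) \left(-6\right) 3 \left(3 + \left(-3\right) \left(-6\right) 3\right)^{2}\right) = -11377 + \left(2 \left(34 \cdot 31\right)^{2} + 18 \cdot 3 \left(3 + 18 \cdot 3\right)^{2}\right) = -11377 + \left(2 \cdot 1054^{2} + 54 \left(3 + 54\right)^{2}\right) = -11377 + \left(2 \cdot 1110916 + 54 \cdot 57^{2}\right) = -11377 + \left(2221832 + 54 \cdot 3249\right) = -11377 + \left(2221832 + 175446\right) = -11377 + 2397278 = 2385901$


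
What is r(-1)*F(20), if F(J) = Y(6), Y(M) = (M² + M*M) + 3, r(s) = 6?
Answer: 450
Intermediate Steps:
Y(M) = 3 + 2*M² (Y(M) = (M² + M²) + 3 = 2*M² + 3 = 3 + 2*M²)
F(J) = 75 (F(J) = 3 + 2*6² = 3 + 2*36 = 3 + 72 = 75)
r(-1)*F(20) = 6*75 = 450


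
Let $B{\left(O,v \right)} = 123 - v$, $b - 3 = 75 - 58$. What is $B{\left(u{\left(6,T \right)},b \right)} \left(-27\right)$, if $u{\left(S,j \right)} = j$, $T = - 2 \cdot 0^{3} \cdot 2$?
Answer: $-2781$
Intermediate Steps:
$b = 20$ ($b = 3 + \left(75 - 58\right) = 3 + 17 = 20$)
$T = 0$ ($T = \left(-2\right) 0 \cdot 2 = 0 \cdot 2 = 0$)
$B{\left(u{\left(6,T \right)},b \right)} \left(-27\right) = \left(123 - 20\right) \left(-27\right) = 103 \left(-27\right) = -2781$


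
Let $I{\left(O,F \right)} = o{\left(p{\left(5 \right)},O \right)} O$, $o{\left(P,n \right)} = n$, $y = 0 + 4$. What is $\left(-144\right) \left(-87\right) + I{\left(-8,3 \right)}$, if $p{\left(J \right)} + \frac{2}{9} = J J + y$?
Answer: $12592$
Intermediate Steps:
$y = 4$
$p{\left(J \right)} = \frac{34}{9} + J^{2}$ ($p{\left(J \right)} = - \frac{2}{9} + \left(J J + 4\right) = - \frac{2}{9} + \left(J^{2} + 4\right) = - \frac{2}{9} + \left(4 + J^{2}\right) = \frac{34}{9} + J^{2}$)
$I{\left(O,F \right)} = O^{2}$ ($I{\left(O,F \right)} = O O = O^{2}$)
$\left(-144\right) \left(-87\right) + I{\left(-8,3 \right)} = \left(-144\right) \left(-87\right) + \left(-8\right)^{2} = 12528 + 64 = 12592$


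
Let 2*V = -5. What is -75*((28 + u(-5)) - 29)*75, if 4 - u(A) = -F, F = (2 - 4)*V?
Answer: -45000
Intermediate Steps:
V = -5/2 (V = (½)*(-5) = -5/2 ≈ -2.5000)
F = 5 (F = (2 - 4)*(-5/2) = -2*(-5/2) = 5)
u(A) = 9 (u(A) = 4 - (-1)*5 = 4 - 1*(-5) = 4 + 5 = 9)
-75*((28 + u(-5)) - 29)*75 = -75*((28 + 9) - 29)*75 = -75*(37 - 29)*75 = -75*8*75 = -600*75 = -45000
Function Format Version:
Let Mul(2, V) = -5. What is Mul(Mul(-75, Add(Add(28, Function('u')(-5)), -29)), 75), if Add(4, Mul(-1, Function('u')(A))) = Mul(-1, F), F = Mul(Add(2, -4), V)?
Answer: -45000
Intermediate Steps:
V = Rational(-5, 2) (V = Mul(Rational(1, 2), -5) = Rational(-5, 2) ≈ -2.5000)
F = 5 (F = Mul(Add(2, -4), Rational(-5, 2)) = Mul(-2, Rational(-5, 2)) = 5)
Function('u')(A) = 9 (Function('u')(A) = Add(4, Mul(-1, Mul(-1, 5))) = Add(4, Mul(-1, -5)) = Add(4, 5) = 9)
Mul(Mul(-75, Add(Add(28, Function('u')(-5)), -29)), 75) = Mul(Mul(-75, Add(Add(28, 9), -29)), 75) = Mul(Mul(-75, Add(37, -29)), 75) = Mul(Mul(-75, 8), 75) = Mul(-600, 75) = -45000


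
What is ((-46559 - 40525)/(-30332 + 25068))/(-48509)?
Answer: -21771/63837844 ≈ -0.00034104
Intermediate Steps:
((-46559 - 40525)/(-30332 + 25068))/(-48509) = -87084/(-5264)*(-1/48509) = -87084*(-1/5264)*(-1/48509) = (21771/1316)*(-1/48509) = -21771/63837844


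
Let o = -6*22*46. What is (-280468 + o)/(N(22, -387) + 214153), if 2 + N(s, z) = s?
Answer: -286540/214173 ≈ -1.3379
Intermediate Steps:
N(s, z) = -2 + s
o = -6072 (o = -132*46 = -6072)
(-280468 + o)/(N(22, -387) + 214153) = (-280468 - 6072)/((-2 + 22) + 214153) = -286540/(20 + 214153) = -286540/214173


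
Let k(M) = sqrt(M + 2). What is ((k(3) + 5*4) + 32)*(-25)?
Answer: -1300 - 25*sqrt(5) ≈ -1355.9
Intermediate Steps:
k(M) = sqrt(2 + M)
((k(3) + 5*4) + 32)*(-25) = ((sqrt(2 + 3) + 5*4) + 32)*(-25) = ((sqrt(5) + 20) + 32)*(-25) = ((20 + sqrt(5)) + 32)*(-25) = (52 + sqrt(5))*(-25) = -1300 - 25*sqrt(5)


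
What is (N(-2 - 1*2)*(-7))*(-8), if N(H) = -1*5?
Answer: -280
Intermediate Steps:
N(H) = -5
(N(-2 - 1*2)*(-7))*(-8) = -5*(-7)*(-8) = 35*(-8) = -280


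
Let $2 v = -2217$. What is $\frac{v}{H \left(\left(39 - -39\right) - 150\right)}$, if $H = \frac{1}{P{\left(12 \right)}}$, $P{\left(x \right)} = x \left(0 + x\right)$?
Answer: $2217$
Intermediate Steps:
$P{\left(x \right)} = x^{2}$ ($P{\left(x \right)} = x x = x^{2}$)
$v = - \frac{2217}{2}$ ($v = \frac{1}{2} \left(-2217\right) = - \frac{2217}{2} \approx -1108.5$)
$H = \frac{1}{144}$ ($H = \frac{1}{12^{2}} = \frac{1}{144} \approx 0.0069444$)
$\frac{v}{H \left(\left(39 - -39\right) - 150\right)} = - \frac{2217}{2 \frac{\left(39 - -39\right) - 150}{144}} = - \frac{2217}{2 \frac{\left(39 + 39\right) - 150}{144}} = - \frac{2217}{2 \frac{78 - 150}{144}} = - \frac{2217}{2 \cdot \frac{1}{144} \left(-72\right)} = - \frac{2217}{2 \left(- \frac{1}{2}\right)} = \left(- \frac{2217}{2}\right) \left(-2\right) = 2217$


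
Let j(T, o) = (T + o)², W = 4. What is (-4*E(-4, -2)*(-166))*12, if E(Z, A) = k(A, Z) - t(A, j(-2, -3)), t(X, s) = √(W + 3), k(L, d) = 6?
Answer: 47808 - 7968*√7 ≈ 26727.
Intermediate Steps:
t(X, s) = √7 (t(X, s) = √(4 + 3) = √7)
E(Z, A) = 6 - √7
(-4*E(-4, -2)*(-166))*12 = (-4*(6 - √7)*(-166))*12 = ((-24 + 4*√7)*(-166))*12 = (3984 - 664*√7)*12 = 47808 - 7968*√7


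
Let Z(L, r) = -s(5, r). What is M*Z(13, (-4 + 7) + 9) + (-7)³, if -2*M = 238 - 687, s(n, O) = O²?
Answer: -32671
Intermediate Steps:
Z(L, r) = -r²
M = 449/2 (M = -(238 - 687)/2 = -½*(-449) = 449/2 ≈ 224.50)
M*Z(13, (-4 + 7) + 9) + (-7)³ = 449*(-((-4 + 7) + 9)²)/2 + (-7)³ = 449*(-(3 + 9)²)/2 - 343 = 449*(-1*12²)/2 - 343 = 449*(-1*144)/2 - 343 = (449/2)*(-144) - 343 = -32328 - 343 = -32671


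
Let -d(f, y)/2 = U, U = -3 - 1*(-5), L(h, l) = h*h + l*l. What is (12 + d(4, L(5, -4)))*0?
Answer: 0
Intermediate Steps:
L(h, l) = h² + l²
U = 2 (U = -3 + 5 = 2)
d(f, y) = -4 (d(f, y) = -2*2 = -4)
(12 + d(4, L(5, -4)))*0 = (12 - 4)*0 = 8*0 = 0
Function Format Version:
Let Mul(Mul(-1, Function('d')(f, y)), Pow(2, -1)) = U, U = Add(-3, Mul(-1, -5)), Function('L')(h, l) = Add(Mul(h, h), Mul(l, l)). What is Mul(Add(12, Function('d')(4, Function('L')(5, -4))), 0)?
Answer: 0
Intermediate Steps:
Function('L')(h, l) = Add(Pow(h, 2), Pow(l, 2))
U = 2 (U = Add(-3, 5) = 2)
Function('d')(f, y) = -4 (Function('d')(f, y) = Mul(-2, 2) = -4)
Mul(Add(12, Function('d')(4, Function('L')(5, -4))), 0) = Mul(Add(12, -4), 0) = Mul(8, 0) = 0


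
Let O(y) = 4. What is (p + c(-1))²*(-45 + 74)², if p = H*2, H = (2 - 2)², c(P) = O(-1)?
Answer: 13456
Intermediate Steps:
c(P) = 4
H = 0 (H = 0² = 0)
p = 0 (p = 0*2 = 0)
(p + c(-1))²*(-45 + 74)² = (0 + 4)²*(-45 + 74)² = 4²*29² = 16*841 = 13456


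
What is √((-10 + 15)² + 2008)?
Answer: √2033 ≈ 45.089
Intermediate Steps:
√((-10 + 15)² + 2008) = √(5² + 2008) = √(25 + 2008) = √2033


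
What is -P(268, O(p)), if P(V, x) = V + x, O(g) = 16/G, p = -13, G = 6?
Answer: -812/3 ≈ -270.67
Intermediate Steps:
O(g) = 8/3 (O(g) = 16/6 = 16*(⅙) = 8/3)
-P(268, O(p)) = -(268 + 8/3) = -1*812/3 = -812/3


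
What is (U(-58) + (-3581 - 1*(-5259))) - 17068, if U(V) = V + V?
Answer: -15506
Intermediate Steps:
U(V) = 2*V
(U(-58) + (-3581 - 1*(-5259))) - 17068 = (2*(-58) + (-3581 - 1*(-5259))) - 17068 = (-116 + (-3581 + 5259)) - 17068 = (-116 + 1678) - 17068 = 1562 - 17068 = -15506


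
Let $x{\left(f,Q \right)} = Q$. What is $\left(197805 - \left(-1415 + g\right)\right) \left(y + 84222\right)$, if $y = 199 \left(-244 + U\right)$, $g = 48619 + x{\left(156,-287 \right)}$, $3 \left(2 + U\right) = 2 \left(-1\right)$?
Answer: $5301500176$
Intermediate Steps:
$U = - \frac{8}{3}$ ($U = -2 + \frac{2 \left(-1\right)}{3} = -2 + \frac{1}{3} \left(-2\right) = -2 - \frac{2}{3} = - \frac{8}{3} \approx -2.6667$)
$g = 48332$ ($g = 48619 - 287 = 48332$)
$y = - \frac{147260}{3}$ ($y = 199 \left(-244 - \frac{8}{3}\right) = 199 \left(- \frac{740}{3}\right) = - \frac{147260}{3} \approx -49087.0$)
$\left(197805 - \left(-1415 + g\right)\right) \left(y + 84222\right) = \left(197805 + \left(1415 - 48332\right)\right) \left(- \frac{147260}{3} + 84222\right) = \left(197805 + \left(1415 - 48332\right)\right) \frac{105406}{3} = \left(197805 - 46917\right) \frac{105406}{3} = 150888 \cdot \frac{105406}{3} = 5301500176$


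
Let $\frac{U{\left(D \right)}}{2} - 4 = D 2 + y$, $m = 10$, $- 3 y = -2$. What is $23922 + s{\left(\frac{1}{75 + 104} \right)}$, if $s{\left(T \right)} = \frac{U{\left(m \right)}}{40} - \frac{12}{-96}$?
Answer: $\frac{2870803}{120} \approx 23923.0$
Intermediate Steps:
$y = \frac{2}{3}$ ($y = \left(- \frac{1}{3}\right) \left(-2\right) = \frac{2}{3} \approx 0.66667$)
$U{\left(D \right)} = \frac{28}{3} + 4 D$ ($U{\left(D \right)} = 8 + 2 \left(D 2 + \frac{2}{3}\right) = 8 + 2 \left(2 D + \frac{2}{3}\right) = 8 + 2 \left(\frac{2}{3} + 2 D\right) = 8 + \left(\frac{4}{3} + 4 D\right) = \frac{28}{3} + 4 D$)
$s{\left(T \right)} = \frac{163}{120}$ ($s{\left(T \right)} = \frac{\frac{28}{3} + 4 \cdot 10}{40} - \frac{12}{-96} = \left(\frac{28}{3} + 40\right) \frac{1}{40} - - \frac{1}{8} = \frac{148}{3} \cdot \frac{1}{40} + \frac{1}{8} = \frac{37}{30} + \frac{1}{8} = \frac{163}{120}$)
$23922 + s{\left(\frac{1}{75 + 104} \right)} = 23922 + \frac{163}{120} = \frac{2870803}{120}$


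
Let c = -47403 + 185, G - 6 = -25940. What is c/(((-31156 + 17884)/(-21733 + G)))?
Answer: -375123401/2212 ≈ -1.6959e+5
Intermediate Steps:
G = -25934 (G = 6 - 25940 = -25934)
c = -47218
c/(((-31156 + 17884)/(-21733 + G))) = -47218*(-21733 - 25934)/(-31156 + 17884) = -47218/((-13272/(-47667))) = -47218/((-13272*(-1/47667))) = -47218/4424/15889 = -47218*15889/4424 = -375123401/2212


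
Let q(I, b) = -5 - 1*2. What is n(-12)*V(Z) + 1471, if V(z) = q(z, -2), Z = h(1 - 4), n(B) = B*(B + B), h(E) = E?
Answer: -545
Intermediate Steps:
n(B) = 2*B**2 (n(B) = B*(2*B) = 2*B**2)
Z = -3 (Z = 1 - 4 = -3)
q(I, b) = -7 (q(I, b) = -5 - 2 = -7)
V(z) = -7
n(-12)*V(Z) + 1471 = (2*(-12)**2)*(-7) + 1471 = (2*144)*(-7) + 1471 = 288*(-7) + 1471 = -2016 + 1471 = -545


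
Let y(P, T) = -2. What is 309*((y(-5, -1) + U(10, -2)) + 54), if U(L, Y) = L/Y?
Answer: 14523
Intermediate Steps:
309*((y(-5, -1) + U(10, -2)) + 54) = 309*((-2 + 10/(-2)) + 54) = 309*((-2 + 10*(-½)) + 54) = 309*((-2 - 5) + 54) = 309*(-7 + 54) = 309*47 = 14523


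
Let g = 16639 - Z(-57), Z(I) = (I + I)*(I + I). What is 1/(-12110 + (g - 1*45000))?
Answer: -1/53467 ≈ -1.8703e-5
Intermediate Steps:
Z(I) = 4*I**2 (Z(I) = (2*I)*(2*I) = 4*I**2)
g = 3643 (g = 16639 - 4*(-57)**2 = 16639 - 4*3249 = 16639 - 1*12996 = 16639 - 12996 = 3643)
1/(-12110 + (g - 1*45000)) = 1/(-12110 + (3643 - 1*45000)) = 1/(-12110 + (3643 - 45000)) = 1/(-12110 - 41357) = 1/(-53467) = -1/53467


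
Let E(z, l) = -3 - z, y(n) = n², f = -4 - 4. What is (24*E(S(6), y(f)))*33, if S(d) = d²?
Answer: -30888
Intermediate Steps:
f = -8
(24*E(S(6), y(f)))*33 = (24*(-3 - 1*6²))*33 = (24*(-3 - 1*36))*33 = (24*(-3 - 36))*33 = (24*(-39))*33 = -936*33 = -30888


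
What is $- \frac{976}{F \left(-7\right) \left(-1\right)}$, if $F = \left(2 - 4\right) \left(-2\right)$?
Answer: $- \frac{244}{7} \approx -34.857$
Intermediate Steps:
$F = 4$ ($F = \left(-2\right) \left(-2\right) = 4$)
$- \frac{976}{F \left(-7\right) \left(-1\right)} = - \frac{976}{4 \left(-7\right) \left(-1\right)} = - \frac{976}{\left(-28\right) \left(-1\right)} = - \frac{976}{28} = \left(-976\right) \frac{1}{28} = - \frac{244}{7}$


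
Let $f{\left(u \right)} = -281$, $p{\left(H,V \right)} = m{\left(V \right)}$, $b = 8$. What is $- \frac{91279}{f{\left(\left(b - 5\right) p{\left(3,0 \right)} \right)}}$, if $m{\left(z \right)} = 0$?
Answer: $\frac{91279}{281} \approx 324.84$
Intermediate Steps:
$p{\left(H,V \right)} = 0$
$- \frac{91279}{f{\left(\left(b - 5\right) p{\left(3,0 \right)} \right)}} = - \frac{91279}{-281} = \left(-91279\right) \left(- \frac{1}{281}\right) = \frac{91279}{281}$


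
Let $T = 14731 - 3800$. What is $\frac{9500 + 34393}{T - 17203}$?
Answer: $- \frac{43893}{6272} \approx -6.9982$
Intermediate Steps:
$T = 10931$ ($T = 14731 - 3800 = 10931$)
$\frac{9500 + 34393}{T - 17203} = \frac{9500 + 34393}{10931 - 17203} = \frac{43893}{-6272} = 43893 \left(- \frac{1}{6272}\right) = - \frac{43893}{6272}$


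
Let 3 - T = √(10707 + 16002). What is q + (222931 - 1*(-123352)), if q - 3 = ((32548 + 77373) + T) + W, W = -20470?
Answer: 435740 - √26709 ≈ 4.3558e+5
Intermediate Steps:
T = 3 - √26709 (T = 3 - √(10707 + 16002) = 3 - √26709 ≈ -160.43)
q = 89457 - √26709 (q = 3 + (((32548 + 77373) + (3 - √26709)) - 20470) = 3 + ((109921 + (3 - √26709)) - 20470) = 3 + ((109924 - √26709) - 20470) = 3 + (89454 - √26709) = 89457 - √26709 ≈ 89294.)
q + (222931 - 1*(-123352)) = (89457 - √26709) + (222931 - 1*(-123352)) = (89457 - √26709) + (222931 + 123352) = (89457 - √26709) + 346283 = 435740 - √26709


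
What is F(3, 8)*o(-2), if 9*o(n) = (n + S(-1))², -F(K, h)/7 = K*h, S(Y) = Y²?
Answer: -56/3 ≈ -18.667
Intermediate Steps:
F(K, h) = -7*K*h
o(n) = (1 + n)²/9 (o(n) = (n + (-1)²)²/9 = (n + 1)²/9 = (1 + n)²/9)
F(3, 8)*o(-2) = (-7*3*8)*((1 - 2)²/9) = -56*(-1)²/3 = -56/3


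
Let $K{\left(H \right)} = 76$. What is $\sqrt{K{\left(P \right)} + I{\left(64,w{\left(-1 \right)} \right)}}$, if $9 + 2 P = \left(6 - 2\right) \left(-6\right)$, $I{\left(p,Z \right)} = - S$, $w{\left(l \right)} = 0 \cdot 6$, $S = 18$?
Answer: $\sqrt{58} \approx 7.6158$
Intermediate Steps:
$w{\left(l \right)} = 0$
$I{\left(p,Z \right)} = -18$ ($I{\left(p,Z \right)} = \left(-1\right) 18 = -18$)
$P = - \frac{33}{2}$ ($P = - \frac{9}{2} + \frac{\left(6 - 2\right) \left(-6\right)}{2} = - \frac{9}{2} + \frac{4 \left(-6\right)}{2} = - \frac{9}{2} + \frac{1}{2} \left(-24\right) = - \frac{9}{2} - 12 = - \frac{33}{2} \approx -16.5$)
$\sqrt{K{\left(P \right)} + I{\left(64,w{\left(-1 \right)} \right)}} = \sqrt{76 - 18} = \sqrt{58}$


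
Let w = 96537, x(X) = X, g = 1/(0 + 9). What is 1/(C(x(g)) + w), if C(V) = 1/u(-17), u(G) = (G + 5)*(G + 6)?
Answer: 132/12742885 ≈ 1.0359e-5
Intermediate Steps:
g = ⅑ (g = 1/9 = ⅑ ≈ 0.11111)
u(G) = (5 + G)*(6 + G)
C(V) = 1/132 (C(V) = 1/(30 + (-17)² + 11*(-17)) = 1/(30 + 289 - 187) = 1/132)
1/(C(x(g)) + w) = 1/(1/132 + 96537) = 1/(12742885/132) = 132/12742885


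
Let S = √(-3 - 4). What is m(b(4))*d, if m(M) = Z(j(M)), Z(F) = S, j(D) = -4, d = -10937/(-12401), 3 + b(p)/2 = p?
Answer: 10937*I*√7/12401 ≈ 2.3334*I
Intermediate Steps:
b(p) = -6 + 2*p
d = 10937/12401 (d = -10937*(-1/12401) = 10937/12401 ≈ 0.88194)
S = I*√7 (S = √(-7) = I*√7 ≈ 2.6458*I)
Z(F) = I*√7
m(M) = I*√7
m(b(4))*d = (I*√7)*(10937/12401) = 10937*I*√7/12401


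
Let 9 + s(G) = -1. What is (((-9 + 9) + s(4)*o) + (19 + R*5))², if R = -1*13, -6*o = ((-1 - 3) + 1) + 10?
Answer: 10609/9 ≈ 1178.8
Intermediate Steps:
s(G) = -10 (s(G) = -9 - 1 = -10)
o = -7/6 (o = -(((-1 - 3) + 1) + 10)/6 = -((-4 + 1) + 10)/6 = -(-3 + 10)/6 = -⅙*7 = -7/6 ≈ -1.1667)
R = -13
(((-9 + 9) + s(4)*o) + (19 + R*5))² = (((-9 + 9) - 10*(-7/6)) + (19 - 13*5))² = ((0 + 35/3) + (19 - 65))² = (35/3 - 46)² = (-103/3)² = 10609/9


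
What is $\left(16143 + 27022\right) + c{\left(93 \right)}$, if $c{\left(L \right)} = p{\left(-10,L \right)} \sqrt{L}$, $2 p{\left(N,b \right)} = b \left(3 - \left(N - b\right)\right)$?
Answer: $43165 + 4929 \sqrt{93} \approx 90699.0$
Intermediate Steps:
$p{\left(N,b \right)} = \frac{b \left(3 + b - N\right)}{2}$ ($p{\left(N,b \right)} = \frac{b \left(3 - \left(N - b\right)\right)}{2} = \frac{b \left(3 + b - N\right)}{2}$)
$c{\left(L \right)} = \frac{L^{\frac{3}{2}} \left(13 + L\right)}{2}$ ($c{\left(L \right)} = \frac{L \left(3 + L - -10\right)}{2} \sqrt{L} = \frac{L \left(3 + L + 10\right)}{2} \sqrt{L} = \frac{L \left(13 + L\right)}{2} \sqrt{L} = \frac{L^{\frac{3}{2}} \left(13 + L\right)}{2}$)
$\left(16143 + 27022\right) + c{\left(93 \right)} = \left(16143 + 27022\right) + \frac{93^{\frac{3}{2}} \left(13 + 93\right)}{2} = 43165 + \frac{1}{2} \cdot 93 \sqrt{93} \cdot 106 = 43165 + 4929 \sqrt{93}$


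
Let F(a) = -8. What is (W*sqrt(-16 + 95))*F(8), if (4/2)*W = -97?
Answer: 388*sqrt(79) ≈ 3448.6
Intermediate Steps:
W = -97/2 (W = (1/2)*(-97) = -97/2 ≈ -48.500)
(W*sqrt(-16 + 95))*F(8) = -97*sqrt(-16 + 95)/2*(-8) = -97*sqrt(79)/2*(-8) = 388*sqrt(79)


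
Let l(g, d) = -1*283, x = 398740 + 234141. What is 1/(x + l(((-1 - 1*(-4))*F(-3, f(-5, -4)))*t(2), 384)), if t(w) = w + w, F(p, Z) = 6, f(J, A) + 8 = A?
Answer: 1/632598 ≈ 1.5808e-6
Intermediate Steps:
f(J, A) = -8 + A
t(w) = 2*w
x = 632881
l(g, d) = -283
1/(x + l(((-1 - 1*(-4))*F(-3, f(-5, -4)))*t(2), 384)) = 1/(632881 - 283) = 1/632598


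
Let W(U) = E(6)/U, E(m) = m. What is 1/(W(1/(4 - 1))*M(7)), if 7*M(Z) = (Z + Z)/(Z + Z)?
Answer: 7/18 ≈ 0.38889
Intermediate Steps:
M(Z) = ⅐ (M(Z) = ((Z + Z)/(Z + Z))/7 = ((2*Z)/((2*Z)))/7 = ((2*Z)*(1/(2*Z)))/7 = (⅐)*1 = ⅐)
W(U) = 6/U
1/(W(1/(4 - 1))*M(7)) = 1/((6/(1/(4 - 1)))*(⅐)) = 1/((6/(1/3))*(⅐)) = 1/((6/(⅓))*(⅐)) = 1/((6*3)*(⅐)) = 1/(18*(⅐)) = 1/(18/7) = 7/18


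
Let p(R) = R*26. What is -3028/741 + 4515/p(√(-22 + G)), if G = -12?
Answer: -3028/741 - 4515*I*√34/884 ≈ -4.0864 - 29.781*I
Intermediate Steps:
p(R) = 26*R
-3028/741 + 4515/p(√(-22 + G)) = -3028/741 + 4515/((26*√(-22 - 12))) = -3028*1/741 + 4515/((26*√(-34))) = -3028/741 + 4515/((26*(I*√34))) = -3028/741 + 4515/((26*I*√34)) = -3028/741 + 4515*(-I*√34/884) = -3028/741 - 4515*I*√34/884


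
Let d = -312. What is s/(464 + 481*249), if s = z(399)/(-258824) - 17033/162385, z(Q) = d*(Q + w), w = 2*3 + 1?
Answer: 2020135441/631661127163865 ≈ 3.1981e-6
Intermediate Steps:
w = 7 (w = 6 + 1 = 7)
z(Q) = -2184 - 312*Q (z(Q) = -312*(Q + 7) = -312*(7 + Q) = -2184 - 312*Q)
s = 2020135441/5253641905 (s = (-2184 - 312*399)/(-258824) - 17033/162385 = (-2184 - 124488)*(-1/258824) - 17033*1/162385 = -126672*(-1/258824) - 17033/162385 = 15834/32353 - 17033/162385 = 2020135441/5253641905 ≈ 0.38452)
s/(464 + 481*249) = 2020135441/(5253641905*(464 + 481*249)) = 2020135441/(5253641905*(464 + 119769)) = (2020135441/5253641905)/120233 = (2020135441/5253641905)*(1/120233) = 2020135441/631661127163865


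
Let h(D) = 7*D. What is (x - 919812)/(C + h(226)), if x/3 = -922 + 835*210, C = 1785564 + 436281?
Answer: -396528/2223427 ≈ -0.17834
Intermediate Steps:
C = 2221845
x = 523284 (x = 3*(-922 + 835*210) = 3*(-922 + 175350) = 3*174428 = 523284)
(x - 919812)/(C + h(226)) = (523284 - 919812)/(2221845 + 7*226) = -396528/(2221845 + 1582) = -396528/2223427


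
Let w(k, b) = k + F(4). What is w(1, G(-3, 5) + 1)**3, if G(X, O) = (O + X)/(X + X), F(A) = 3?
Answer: 64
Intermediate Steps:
G(X, O) = (O + X)/(2*X) (G(X, O) = (O + X)/((2*X)) = (O + X)*(1/(2*X)) = (O + X)/(2*X))
w(k, b) = 3 + k (w(k, b) = k + 3 = 3 + k)
w(1, G(-3, 5) + 1)**3 = (3 + 1)**3 = 4**3 = 64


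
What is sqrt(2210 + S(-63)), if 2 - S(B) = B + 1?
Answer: sqrt(2274) ≈ 47.686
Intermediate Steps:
S(B) = 1 - B (S(B) = 2 - (B + 1) = 2 - (1 + B) = 2 + (-1 - B) = 1 - B)
sqrt(2210 + S(-63)) = sqrt(2210 + (1 - 1*(-63))) = sqrt(2210 + (1 + 63)) = sqrt(2210 + 64) = sqrt(2274)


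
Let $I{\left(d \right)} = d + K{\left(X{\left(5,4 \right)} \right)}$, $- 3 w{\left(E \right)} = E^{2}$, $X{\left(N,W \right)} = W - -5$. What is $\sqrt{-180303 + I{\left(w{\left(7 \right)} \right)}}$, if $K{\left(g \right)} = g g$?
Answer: $\frac{7 i \sqrt{33105}}{3} \approx 424.54 i$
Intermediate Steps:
$X{\left(N,W \right)} = 5 + W$ ($X{\left(N,W \right)} = W + 5 = 5 + W$)
$K{\left(g \right)} = g^{2}$
$w{\left(E \right)} = - \frac{E^{2}}{3}$
$I{\left(d \right)} = 81 + d$ ($I{\left(d \right)} = d + \left(5 + 4\right)^{2} = d + 9^{2} = d + 81 = 81 + d$)
$\sqrt{-180303 + I{\left(w{\left(7 \right)} \right)}} = \sqrt{-180303 + \left(81 - \frac{7^{2}}{3}\right)} = \sqrt{-180303 + \left(81 - \frac{49}{3}\right)} = \sqrt{-180303 + \frac{194}{3}} = \sqrt{- \frac{540715}{3}} = \frac{7 i \sqrt{33105}}{3}$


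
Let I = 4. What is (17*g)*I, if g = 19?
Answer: 1292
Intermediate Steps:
(17*g)*I = (17*19)*4 = 323*4 = 1292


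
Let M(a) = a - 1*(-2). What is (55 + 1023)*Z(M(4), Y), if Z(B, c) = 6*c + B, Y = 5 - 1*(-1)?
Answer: 45276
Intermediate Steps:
M(a) = 2 + a (M(a) = a + 2 = 2 + a)
Y = 6 (Y = 5 + 1 = 6)
Z(B, c) = B + 6*c
(55 + 1023)*Z(M(4), Y) = (55 + 1023)*((2 + 4) + 6*6) = 1078*(6 + 36) = 1078*42 = 45276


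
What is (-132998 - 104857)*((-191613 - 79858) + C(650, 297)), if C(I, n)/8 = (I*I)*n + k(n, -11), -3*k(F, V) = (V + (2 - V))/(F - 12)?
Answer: -13606387324968103/57 ≈ -2.3871e+14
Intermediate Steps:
k(F, V) = -2/(3*(-12 + F)) (k(F, V) = -(V + (2 - V))/(3*(F - 12)) = -2/(3*(-12 + F)))
C(I, n) = -16/(-36 + 3*n) + 8*n*I**2 (C(I, n) = 8*((I*I)*n - 2/(-36 + 3*n)) = 8*(I**2*n - 2/(-36 + 3*n)) = 8*(n*I**2 - 2/(-36 + 3*n)) = 8*(-2/(-36 + 3*n) + n*I**2) = -16/(-36 + 3*n) + 8*n*I**2)
(-132998 - 104857)*((-191613 - 79858) + C(650, 297)) = (-132998 - 104857)*((-191613 - 79858) + 8*(-2 + 3*297*650**2*(-12 + 297))/(3*(-12 + 297))) = -237855*(-271471 + (8/3)*(-2 + 3*297*422500*285)/285) = -237855*(-271471 + (8/3)*(1/285)*(-2 + 107287537500)) = -237855*(-271471 + (8/3)*(1/285)*107287537498) = -237855*(-271471 + 858300299984/855) = -237855*858068192279/855 = -13606387324968103/57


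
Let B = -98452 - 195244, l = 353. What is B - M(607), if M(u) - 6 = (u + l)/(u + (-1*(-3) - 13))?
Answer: -58447018/199 ≈ -2.9370e+5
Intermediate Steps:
M(u) = 6 + (353 + u)/(-10 + u) (M(u) = 6 + (u + 353)/(u + (-1*(-3) - 13)) = 6 + (353 + u)/(u + (3 - 13)) = 6 + (353 + u)/(u - 10) = 6 + (353 + u)/(-10 + u))
B = -293696
B - M(607) = -293696 - (293 + 7*607)/(-10 + 607) = -293696 - (293 + 4249)/597 = -293696 - 4542/597 = -293696 - 1*1514/199 = -293696 - 1514/199 = -58447018/199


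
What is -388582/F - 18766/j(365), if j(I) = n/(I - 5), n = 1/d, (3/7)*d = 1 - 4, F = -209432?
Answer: 4952053343411/104716 ≈ 4.7290e+7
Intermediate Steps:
d = -7 (d = 7*(1 - 4)/3 = (7/3)*(-3) = -7)
n = -1/7 (n = 1/(-7) = -1/7 ≈ -0.14286)
j(I) = -1/(7*(-5 + I)) (j(I) = -1/7/(I - 5) = -1/7/(-5 + I) = -1/(7*(-5 + I)))
-388582/F - 18766/j(365) = -388582/(-209432) - 18766/((-1/(-35 + 7*365))) = -388582*(-1/209432) - 18766/((-1/(-35 + 2555))) = 194291/104716 - 18766/((-1/2520)) = 194291/104716 - 18766/((-1*1/2520)) = 194291/104716 - 18766/(-1/2520) = 194291/104716 - 18766*(-2520) = 194291/104716 + 47290320 = 4952053343411/104716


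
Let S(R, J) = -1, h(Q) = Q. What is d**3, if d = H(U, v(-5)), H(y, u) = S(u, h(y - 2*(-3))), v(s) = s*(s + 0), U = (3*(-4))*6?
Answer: -1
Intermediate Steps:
U = -72 (U = -12*6 = -72)
v(s) = s**2 (v(s) = s*s = s**2)
H(y, u) = -1
d = -1
d**3 = (-1)**3 = -1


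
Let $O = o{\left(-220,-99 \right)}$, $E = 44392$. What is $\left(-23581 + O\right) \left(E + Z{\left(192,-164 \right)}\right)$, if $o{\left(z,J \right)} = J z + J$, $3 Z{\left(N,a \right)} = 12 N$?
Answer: $-85804000$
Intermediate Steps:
$Z{\left(N,a \right)} = 4 N$ ($Z{\left(N,a \right)} = \frac{12 N}{3} = 4 N$)
$o{\left(z,J \right)} = J + J z$
$O = 21681$ ($O = - 99 \left(1 - 220\right) = \left(-99\right) \left(-219\right) = 21681$)
$\left(-23581 + O\right) \left(E + Z{\left(192,-164 \right)}\right) = \left(-23581 + 21681\right) \left(44392 + 4 \cdot 192\right) = - 1900 \left(44392 + 768\right) = \left(-1900\right) 45160 = -85804000$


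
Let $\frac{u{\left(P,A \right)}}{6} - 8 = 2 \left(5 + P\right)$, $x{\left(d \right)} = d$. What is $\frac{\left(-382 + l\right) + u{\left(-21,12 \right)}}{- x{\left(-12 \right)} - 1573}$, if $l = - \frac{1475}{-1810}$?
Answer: $\frac{190117}{565082} \approx 0.33644$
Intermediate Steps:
$l = \frac{295}{362}$ ($l = \left(-1475\right) \left(- \frac{1}{1810}\right) = \frac{295}{362} \approx 0.81492$)
$u{\left(P,A \right)} = 108 + 12 P$ ($u{\left(P,A \right)} = 48 + 6 \cdot 2 \left(5 + P\right) = 48 + 6 \left(10 + 2 P\right) = 48 + \left(60 + 12 P\right) = 108 + 12 P$)
$\frac{\left(-382 + l\right) + u{\left(-21,12 \right)}}{- x{\left(-12 \right)} - 1573} = \frac{\left(-382 + \frac{295}{362}\right) + \left(108 + 12 \left(-21\right)\right)}{\left(-1\right) \left(-12\right) - 1573} = \frac{- \frac{137989}{362} + \left(108 - 252\right)}{12 - 1573} = \frac{- \frac{137989}{362} - 144}{-1561} = \left(- \frac{190117}{362}\right) \left(- \frac{1}{1561}\right) = \frac{190117}{565082}$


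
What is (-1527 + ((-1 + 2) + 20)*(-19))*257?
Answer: -494982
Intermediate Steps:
(-1527 + ((-1 + 2) + 20)*(-19))*257 = (-1527 + (1 + 20)*(-19))*257 = (-1527 + 21*(-19))*257 = (-1527 - 399)*257 = -1926*257 = -494982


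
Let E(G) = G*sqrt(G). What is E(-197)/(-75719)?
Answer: 197*I*sqrt(197)/75719 ≈ 0.036517*I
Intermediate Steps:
E(G) = G**(3/2)
E(-197)/(-75719) = (-197)**(3/2)/(-75719) = -197*I*sqrt(197)*(-1/75719) = 197*I*sqrt(197)/75719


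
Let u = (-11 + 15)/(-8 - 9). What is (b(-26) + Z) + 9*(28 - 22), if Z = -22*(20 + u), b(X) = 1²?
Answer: -6457/17 ≈ -379.82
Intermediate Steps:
b(X) = 1
u = -4/17 (u = 4/(-17) = 4*(-1/17) = -4/17 ≈ -0.23529)
Z = -7392/17 (Z = -22*(20 - 4/17) = -22*336/17 = -7392/17 ≈ -434.82)
(b(-26) + Z) + 9*(28 - 22) = (1 - 7392/17) + 9*(28 - 22) = -7375/17 + 9*6 = -7375/17 + 54 = -6457/17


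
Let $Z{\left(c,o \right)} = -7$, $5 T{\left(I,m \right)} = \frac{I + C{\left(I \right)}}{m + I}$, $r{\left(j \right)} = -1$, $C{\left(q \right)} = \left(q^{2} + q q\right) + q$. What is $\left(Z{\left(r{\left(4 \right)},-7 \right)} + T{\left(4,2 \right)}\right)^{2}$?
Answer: $\frac{289}{9} \approx 32.111$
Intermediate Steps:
$C{\left(q \right)} = q + 2 q^{2}$ ($C{\left(q \right)} = \left(q^{2} + q^{2}\right) + q = 2 q^{2} + q = q + 2 q^{2}$)
$T{\left(I,m \right)} = \frac{I + I \left(1 + 2 I\right)}{5 \left(I + m\right)}$ ($T{\left(I,m \right)} = \frac{\left(I + I \left(1 + 2 I\right)\right) \frac{1}{m + I}}{5} = \frac{\left(I + I \left(1 + 2 I\right)\right) \frac{1}{I + m}}{5} = \frac{\frac{1}{I + m} \left(I + I \left(1 + 2 I\right)\right)}{5} = \frac{I + I \left(1 + 2 I\right)}{5 \left(I + m\right)}$)
$\left(Z{\left(r{\left(4 \right)},-7 \right)} + T{\left(4,2 \right)}\right)^{2} = \left(-7 + \frac{2}{5} \cdot 4 \frac{1}{4 + 2} \left(1 + 4\right)\right)^{2} = \left(-7 + \frac{2}{5} \cdot 4 \cdot \frac{1}{6} \cdot 5\right)^{2} = \left(-7 + \frac{4}{3}\right)^{2} = \left(- \frac{17}{3}\right)^{2} = \frac{289}{9}$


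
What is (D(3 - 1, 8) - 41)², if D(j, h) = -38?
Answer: 6241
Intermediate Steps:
(D(3 - 1, 8) - 41)² = (-38 - 41)² = (-79)² = 6241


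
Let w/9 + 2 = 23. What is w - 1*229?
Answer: -40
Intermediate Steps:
w = 189 (w = -18 + 9*23 = -18 + 207 = 189)
w - 1*229 = 189 - 1*229 = 189 - 229 = -40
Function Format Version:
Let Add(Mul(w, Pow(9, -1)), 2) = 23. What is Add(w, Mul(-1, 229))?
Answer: -40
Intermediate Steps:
w = 189 (w = Add(-18, Mul(9, 23)) = Add(-18, 207) = 189)
Add(w, Mul(-1, 229)) = Add(189, Mul(-1, 229)) = Add(189, -229) = -40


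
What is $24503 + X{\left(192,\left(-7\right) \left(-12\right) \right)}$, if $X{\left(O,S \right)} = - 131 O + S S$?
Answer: $6407$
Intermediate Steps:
$X{\left(O,S \right)} = S^{2} - 131 O$ ($X{\left(O,S \right)} = - 131 O + S^{2} = S^{2} - 131 O$)
$24503 + X{\left(192,\left(-7\right) \left(-12\right) \right)} = 24503 + \left(\left(\left(-7\right) \left(-12\right)\right)^{2} - 25152\right) = 24503 - \left(25152 - 84^{2}\right) = 24503 + \left(7056 - 25152\right) = 24503 - 18096 = 6407$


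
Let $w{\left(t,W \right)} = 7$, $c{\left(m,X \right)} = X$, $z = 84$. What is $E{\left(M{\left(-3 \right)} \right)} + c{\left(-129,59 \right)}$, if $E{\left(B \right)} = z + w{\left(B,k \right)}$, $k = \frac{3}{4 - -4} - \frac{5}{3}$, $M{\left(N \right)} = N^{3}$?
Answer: $150$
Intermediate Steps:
$k = - \frac{31}{24}$ ($k = \frac{3}{4 + 4} - \frac{5}{3} = \frac{3}{8} - \frac{5}{3} = - \frac{31}{24} \approx -1.2917$)
$E{\left(B \right)} = 91$ ($E{\left(B \right)} = 84 + 7 = 91$)
$E{\left(M{\left(-3 \right)} \right)} + c{\left(-129,59 \right)} = 91 + 59 = 150$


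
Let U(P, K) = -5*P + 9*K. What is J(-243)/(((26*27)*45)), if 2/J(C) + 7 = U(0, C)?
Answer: -1/34654230 ≈ -2.8857e-8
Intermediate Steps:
J(C) = 2/(-7 + 9*C) (J(C) = 2/(-7 + (-5*0 + 9*C)) = 2/(-7 + (0 + 9*C)) = 2/(-7 + 9*C))
J(-243)/(((26*27)*45)) = (2/(-7 + 9*(-243)))/(((26*27)*45)) = (2/(-7 - 2187))/((702*45)) = (2/(-2194))/31590 = (2*(-1/2194))*(1/31590) = -1/1097*1/31590 = -1/34654230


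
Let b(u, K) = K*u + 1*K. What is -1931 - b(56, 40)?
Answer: -4211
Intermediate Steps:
b(u, K) = K + K*u (b(u, K) = K*u + K = K + K*u)
-1931 - b(56, 40) = -1931 - 40*(1 + 56) = -1931 - 40*57 = -1931 - 1*2280 = -1931 - 2280 = -4211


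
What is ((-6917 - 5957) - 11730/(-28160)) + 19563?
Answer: 18837397/2816 ≈ 6689.4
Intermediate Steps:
((-6917 - 5957) - 11730/(-28160)) + 19563 = (-12874 - 11730*(-1/28160)) + 19563 = (-12874 + 1173/2816) + 19563 = -36252011/2816 + 19563 = 18837397/2816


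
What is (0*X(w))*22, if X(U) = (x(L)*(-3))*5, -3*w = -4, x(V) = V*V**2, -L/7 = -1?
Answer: 0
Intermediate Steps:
L = 7 (L = -7*(-1) = 7)
x(V) = V**3
w = 4/3 (w = -1/3*(-4) = 4/3 ≈ 1.3333)
X(U) = -5145 (X(U) = (7**3*(-3))*5 = (343*(-3))*5 = -1029*5 = -5145)
(0*X(w))*22 = (0*(-5145))*22 = 0*22 = 0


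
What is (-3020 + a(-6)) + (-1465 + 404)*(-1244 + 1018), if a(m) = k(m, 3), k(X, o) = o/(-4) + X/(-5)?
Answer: 4735329/20 ≈ 2.3677e+5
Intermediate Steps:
k(X, o) = -o/4 - X/5 (k(X, o) = o*(-¼) + X*(-⅕) = -o/4 - X/5)
a(m) = -¾ - m/5 (a(m) = -¼*3 - m/5 = -¾ - m/5)
(-3020 + a(-6)) + (-1465 + 404)*(-1244 + 1018) = (-3020 + (-¾ - ⅕*(-6))) + (-1465 + 404)*(-1244 + 1018) = (-3020 + (-¾ + 6/5)) - 1061*(-226) = (-3020 + 9/20) + 239786 = -60391/20 + 239786 = 4735329/20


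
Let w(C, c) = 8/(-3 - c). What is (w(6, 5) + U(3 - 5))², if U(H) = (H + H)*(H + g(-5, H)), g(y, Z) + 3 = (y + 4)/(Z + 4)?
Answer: 441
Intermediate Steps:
g(y, Z) = -3 + (4 + y)/(4 + Z) (g(y, Z) = -3 + (y + 4)/(Z + 4) = -3 + (4 + y)/(4 + Z))
U(H) = 2*H*(H + (-13 - 3*H)/(4 + H)) (U(H) = (H + H)*(H + (-8 - 5 - 3*H)/(4 + H)) = (2*H)*(H + (-13 - 3*H)/(4 + H)) = 2*H*(H + (-13 - 3*H)/(4 + H)))
(w(6, 5) + U(3 - 5))² = (-8/(3 + 5) + 2*(3 - 5)*(-13 + (3 - 5) + (3 - 5)²)/(4 + (3 - 5)))² = (-8/8 + 2*(-2)*(-13 - 2 + (-2)²)/(4 - 2))² = (-8*⅛ + 2*(-2)*(-13 - 2 + 4)/2)² = (-1 + 2*(-2)*(½)*(-11))² = (-1 + 22)² = 21² = 441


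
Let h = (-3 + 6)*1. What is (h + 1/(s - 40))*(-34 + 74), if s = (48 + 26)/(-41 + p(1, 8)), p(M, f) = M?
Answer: 99640/837 ≈ 119.04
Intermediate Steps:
h = 3 (h = 3*1 = 3)
s = -37/20 (s = (48 + 26)/(-41 + 1) = 74/(-40) = 74*(-1/40) = -37/20 ≈ -1.8500)
(h + 1/(s - 40))*(-34 + 74) = (3 + 1/(-37/20 - 40))*(-34 + 74) = (3 + 1/(-837/20))*40 = (3 - 20/837)*40 = (2491/837)*40 = 99640/837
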